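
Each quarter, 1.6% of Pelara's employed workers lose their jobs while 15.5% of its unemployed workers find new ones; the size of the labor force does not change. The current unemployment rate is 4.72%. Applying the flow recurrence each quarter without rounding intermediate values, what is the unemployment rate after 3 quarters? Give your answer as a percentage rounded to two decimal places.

Unemployment rate after three quarters ≈ 6.72%.

With a fixed labor force, u_{t+1} = u_t + s·(1−u_t) − f·u_t = u_t·(1−s−f) + s.
Here 1−s−f = 0.829 and s = 0.016.
u_1 = 0.047200 × 0.829 + 0.016 = 0.055129.
u_2 = 0.055129 × 0.829 + 0.016 = 0.061702.
u_3 = 0.061702 × 0.829 + 0.016 = 0.067151.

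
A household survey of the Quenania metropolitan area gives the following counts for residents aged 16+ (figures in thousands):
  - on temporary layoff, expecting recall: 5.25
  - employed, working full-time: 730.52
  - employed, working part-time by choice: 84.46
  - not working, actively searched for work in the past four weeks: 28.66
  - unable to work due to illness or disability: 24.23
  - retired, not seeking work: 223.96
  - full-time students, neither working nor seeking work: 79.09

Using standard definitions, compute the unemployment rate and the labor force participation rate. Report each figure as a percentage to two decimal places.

Employed = 730.52 + 84.46 = 814.98 thousand.
Unemployed = 5.25 + 28.66 = 33.91 thousand (jobless and actively searching, or on temporary layoff).
Labor force = 814.98 + 33.91 = 848.89 thousand.
Not in labor force = 24.23 + 223.96 + 79.09 = 327.28 thousand (those not working and not actively searching are outside the labor force).
Civilian working-age population = 848.89 + 327.28 = 1,176.17 thousand.
Unemployment rate = 33.91 / 848.89 = 3.99%.
Labor force participation rate = 848.89 / 1,176.17 = 72.17%.

Unemployment rate ≈ 3.99%; labor force participation rate ≈ 72.17%.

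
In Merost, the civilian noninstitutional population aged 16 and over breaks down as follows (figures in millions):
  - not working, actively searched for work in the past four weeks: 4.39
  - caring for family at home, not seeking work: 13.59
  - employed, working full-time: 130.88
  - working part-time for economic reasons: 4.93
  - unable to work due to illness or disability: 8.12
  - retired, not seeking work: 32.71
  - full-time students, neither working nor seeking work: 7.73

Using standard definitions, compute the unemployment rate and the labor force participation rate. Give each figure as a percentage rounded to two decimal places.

Unemployment rate ≈ 3.13%; labor force participation rate ≈ 69.29%.

Employed = 130.88 + 4.93 = 135.81 million (anyone who worked, including part-time for economic reasons, counts as employed).
Unemployed = 4.39 million.
Labor force = 135.81 + 4.39 = 140.20 million.
Not in labor force = 13.59 + 8.12 + 32.71 + 7.73 = 62.15 million (those not working and not actively searching are outside the labor force).
Civilian working-age population = 140.20 + 62.15 = 202.35 million.
Unemployment rate = 4.39 / 140.20 = 3.13%.
Labor force participation rate = 140.20 / 202.35 = 69.29%.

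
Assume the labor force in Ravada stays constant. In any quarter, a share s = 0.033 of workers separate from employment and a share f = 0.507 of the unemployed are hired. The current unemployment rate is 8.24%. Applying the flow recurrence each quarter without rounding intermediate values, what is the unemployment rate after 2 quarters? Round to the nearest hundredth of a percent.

Unemployment rate after two quarters ≈ 6.56%.

With a fixed labor force, u_{t+1} = u_t + s·(1−u_t) − f·u_t = u_t·(1−s−f) + s.
Here 1−s−f = 0.460 and s = 0.033.
u_1 = 0.082400 × 0.460 + 0.033 = 0.070904.
u_2 = 0.070904 × 0.460 + 0.033 = 0.065616.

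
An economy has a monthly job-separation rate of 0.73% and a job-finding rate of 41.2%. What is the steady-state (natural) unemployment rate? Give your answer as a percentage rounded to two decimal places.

At steady state the flows balance: s·E = f·U, so U/(E+U) = s/(s+f).
u* = 0.73 / (0.73 + 41.2) = 0.73 / 41.93 = 1.74%.

Steady-state unemployment rate ≈ 1.74%.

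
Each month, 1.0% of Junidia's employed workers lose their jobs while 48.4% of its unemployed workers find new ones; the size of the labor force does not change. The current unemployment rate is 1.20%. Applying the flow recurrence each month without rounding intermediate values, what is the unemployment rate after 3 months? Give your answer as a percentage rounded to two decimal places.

Unemployment rate after three months ≈ 1.92%.

With a fixed labor force, u_{t+1} = u_t + s·(1−u_t) − f·u_t = u_t·(1−s−f) + s.
Here 1−s−f = 0.506 and s = 0.010.
u_1 = 0.012000 × 0.506 + 0.010 = 0.016072.
u_2 = 0.016072 × 0.506 + 0.010 = 0.018132.
u_3 = 0.018132 × 0.506 + 0.010 = 0.019175.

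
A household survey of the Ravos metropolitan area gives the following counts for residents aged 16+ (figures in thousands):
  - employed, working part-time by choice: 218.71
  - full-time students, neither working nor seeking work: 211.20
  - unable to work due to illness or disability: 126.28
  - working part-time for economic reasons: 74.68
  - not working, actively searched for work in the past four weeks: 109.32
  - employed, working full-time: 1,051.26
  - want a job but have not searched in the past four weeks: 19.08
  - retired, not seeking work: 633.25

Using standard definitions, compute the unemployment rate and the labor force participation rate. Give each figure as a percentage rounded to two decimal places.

Unemployment rate ≈ 7.52%; labor force participation rate ≈ 59.50%.

Employed = 218.71 + 74.68 + 1,051.26 = 1,344.65 thousand (anyone who worked, including part-time for economic reasons, counts as employed).
Unemployed = 109.32 thousand.
Labor force = 1,344.65 + 109.32 = 1,453.97 thousand.
Not in labor force = 211.20 + 126.28 + 19.08 + 633.25 = 989.81 thousand (those not working and not actively searching are outside the labor force — including those who want a job but have given up searching).
Civilian working-age population = 1,453.97 + 989.81 = 2,443.78 thousand.
Unemployment rate = 109.32 / 1,453.97 = 7.52%.
Labor force participation rate = 1,453.97 / 2,443.78 = 59.50%.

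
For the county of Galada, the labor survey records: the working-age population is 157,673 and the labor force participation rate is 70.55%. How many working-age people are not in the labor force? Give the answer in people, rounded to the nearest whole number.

About 46,435 are not in the labor force.

Share not in the labor force = 1 − 0.7055 = 0.2945.
Not in labor force = 0.2945 × 157,673 ≈ 46,435.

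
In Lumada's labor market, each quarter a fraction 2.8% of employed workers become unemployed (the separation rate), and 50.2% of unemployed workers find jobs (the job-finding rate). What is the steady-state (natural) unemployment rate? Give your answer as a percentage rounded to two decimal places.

At steady state the flows balance: s·E = f·U, so U/(E+U) = s/(s+f).
u* = 2.8 / (2.8 + 50.2) = 2.8 / 53.00 = 5.28%.

Steady-state unemployment rate ≈ 5.28%.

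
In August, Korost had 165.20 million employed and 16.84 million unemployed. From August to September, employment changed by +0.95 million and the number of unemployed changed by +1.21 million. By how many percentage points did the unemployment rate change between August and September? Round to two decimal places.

August: labor force = 165.20 + 16.84 = 182.04; u = 16.84/182.04 = 9.25%.
September: labor force = 166.15 + 18.05 = 184.20; u = 18.05/184.20 = 9.80%.
Change = 9.80% − 9.25% = +0.55 pp.

The unemployment rate changed by +0.55 percentage points.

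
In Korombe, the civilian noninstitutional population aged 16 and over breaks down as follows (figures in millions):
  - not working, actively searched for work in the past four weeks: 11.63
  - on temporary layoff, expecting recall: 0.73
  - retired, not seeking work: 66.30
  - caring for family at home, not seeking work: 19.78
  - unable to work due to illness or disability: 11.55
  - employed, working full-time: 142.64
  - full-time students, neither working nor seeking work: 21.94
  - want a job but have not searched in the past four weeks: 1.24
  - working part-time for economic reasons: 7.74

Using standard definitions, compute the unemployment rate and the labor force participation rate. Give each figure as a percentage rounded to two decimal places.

Unemployment rate ≈ 7.59%; labor force participation rate ≈ 57.39%.

Employed = 142.64 + 7.74 = 150.38 million (anyone who worked, including part-time for economic reasons, counts as employed).
Unemployed = 11.63 + 0.73 = 12.36 million (jobless and actively searching, or on temporary layoff).
Labor force = 150.38 + 12.36 = 162.74 million.
Not in labor force = 66.30 + 19.78 + 11.55 + 21.94 + 1.24 = 120.81 million (those not working and not actively searching are outside the labor force — including those who want a job but have given up searching).
Civilian working-age population = 162.74 + 120.81 = 283.55 million.
Unemployment rate = 12.36 / 162.74 = 7.59%.
Labor force participation rate = 162.74 / 283.55 = 57.39%.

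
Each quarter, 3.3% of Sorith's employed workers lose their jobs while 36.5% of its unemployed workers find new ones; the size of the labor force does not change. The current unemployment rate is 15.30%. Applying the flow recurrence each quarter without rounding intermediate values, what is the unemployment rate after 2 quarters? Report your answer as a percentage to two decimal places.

With a fixed labor force, u_{t+1} = u_t + s·(1−u_t) − f·u_t = u_t·(1−s−f) + s.
Here 1−s−f = 0.602 and s = 0.033.
u_1 = 0.153000 × 0.602 + 0.033 = 0.125106.
u_2 = 0.125106 × 0.602 + 0.033 = 0.108314.

Unemployment rate after two quarters ≈ 10.83%.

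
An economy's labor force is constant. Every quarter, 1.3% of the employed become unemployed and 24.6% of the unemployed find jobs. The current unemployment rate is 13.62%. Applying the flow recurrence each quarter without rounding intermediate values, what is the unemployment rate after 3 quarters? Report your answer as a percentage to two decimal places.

Unemployment rate after three quarters ≈ 8.52%.

With a fixed labor force, u_{t+1} = u_t + s·(1−u_t) − f·u_t = u_t·(1−s−f) + s.
Here 1−s−f = 0.741 and s = 0.013.
u_1 = 0.136200 × 0.741 + 0.013 = 0.113924.
u_2 = 0.113924 × 0.741 + 0.013 = 0.097418.
u_3 = 0.097418 × 0.741 + 0.013 = 0.085187.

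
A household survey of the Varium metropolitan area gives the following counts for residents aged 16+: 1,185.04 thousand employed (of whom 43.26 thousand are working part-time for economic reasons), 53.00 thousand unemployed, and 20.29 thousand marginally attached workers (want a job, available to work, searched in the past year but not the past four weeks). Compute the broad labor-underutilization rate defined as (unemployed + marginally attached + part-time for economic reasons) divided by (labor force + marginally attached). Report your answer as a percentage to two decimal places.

Labor force = 1,185.04 + 53.00 = 1,238.04 thousand.
Numerator = 53.00 + 20.29 + 43.26 = 116.55 thousand.
Denominator = 1,238.04 + 20.29 = 1,258.33 thousand.
Broad rate = 116.55 / 1,258.33 = 9.26%.

Broad underutilization rate ≈ 9.26%.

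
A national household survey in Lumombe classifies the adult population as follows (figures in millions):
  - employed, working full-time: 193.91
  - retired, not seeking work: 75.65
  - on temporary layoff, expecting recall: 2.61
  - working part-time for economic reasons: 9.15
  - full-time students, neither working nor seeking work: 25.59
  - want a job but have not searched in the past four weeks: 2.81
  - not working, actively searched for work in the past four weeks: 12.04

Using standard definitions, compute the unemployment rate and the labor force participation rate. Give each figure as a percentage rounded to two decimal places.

Employed = 193.91 + 9.15 = 203.06 million (anyone who worked, including part-time for economic reasons, counts as employed).
Unemployed = 2.61 + 12.04 = 14.65 million (jobless and actively searching, or on temporary layoff).
Labor force = 203.06 + 14.65 = 217.71 million.
Not in labor force = 75.65 + 25.59 + 2.81 = 104.05 million (those not working and not actively searching are outside the labor force — including those who want a job but have given up searching).
Civilian working-age population = 217.71 + 104.05 = 321.76 million.
Unemployment rate = 14.65 / 217.71 = 6.73%.
Labor force participation rate = 217.71 / 321.76 = 67.66%.

Unemployment rate ≈ 6.73%; labor force participation rate ≈ 67.66%.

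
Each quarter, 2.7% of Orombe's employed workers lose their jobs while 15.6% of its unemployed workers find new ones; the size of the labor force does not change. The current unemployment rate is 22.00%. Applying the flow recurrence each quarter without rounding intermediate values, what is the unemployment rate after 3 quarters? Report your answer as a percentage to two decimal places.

Unemployment rate after three quarters ≈ 18.71%.

With a fixed labor force, u_{t+1} = u_t + s·(1−u_t) − f·u_t = u_t·(1−s−f) + s.
Here 1−s−f = 0.817 and s = 0.027.
u_1 = 0.220000 × 0.817 + 0.027 = 0.206740.
u_2 = 0.206740 × 0.817 + 0.027 = 0.195907.
u_3 = 0.195907 × 0.817 + 0.027 = 0.187056.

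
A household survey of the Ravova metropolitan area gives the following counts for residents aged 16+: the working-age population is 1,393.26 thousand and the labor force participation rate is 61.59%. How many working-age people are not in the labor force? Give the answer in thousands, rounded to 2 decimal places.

Share not in the labor force = 1 − 0.6159 = 0.3841.
Not in labor force = 0.3841 × 1,393.26 ≈ 535.15 thousand.

About 535.15 thousand are not in the labor force.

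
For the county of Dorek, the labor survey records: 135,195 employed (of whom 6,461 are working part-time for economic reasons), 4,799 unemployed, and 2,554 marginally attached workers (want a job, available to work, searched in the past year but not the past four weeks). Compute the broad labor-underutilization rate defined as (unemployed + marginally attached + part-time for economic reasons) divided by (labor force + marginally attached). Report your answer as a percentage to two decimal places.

Labor force = 135,195 + 4,799 = 139,994.
Numerator = 4,799 + 2,554 + 6,461 = 13,814.
Denominator = 139,994 + 2,554 = 142,548.
Broad rate = 13,814 / 142,548 = 9.69%.

Broad underutilization rate ≈ 9.69%.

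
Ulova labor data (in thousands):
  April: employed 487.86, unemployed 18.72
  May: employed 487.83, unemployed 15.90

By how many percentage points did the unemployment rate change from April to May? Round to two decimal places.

The unemployment rate changed by −0.54 percentage points.

April: labor force = 487.86 + 18.72 = 506.58; u = 18.72/506.58 = 3.70%.
May: labor force = 487.83 + 15.90 = 503.73; u = 15.90/503.73 = 3.16%.
Change = 3.16% − 3.70% = −0.54 pp.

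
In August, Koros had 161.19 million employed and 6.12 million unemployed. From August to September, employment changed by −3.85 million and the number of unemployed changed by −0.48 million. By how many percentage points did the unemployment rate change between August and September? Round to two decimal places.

August: labor force = 161.19 + 6.12 = 167.31; u = 6.12/167.31 = 3.66%.
September: labor force = 157.34 + 5.64 = 162.98; u = 5.64/162.98 = 3.46%.
Change = 3.46% − 3.66% = −0.20 pp.

The unemployment rate changed by −0.20 percentage points.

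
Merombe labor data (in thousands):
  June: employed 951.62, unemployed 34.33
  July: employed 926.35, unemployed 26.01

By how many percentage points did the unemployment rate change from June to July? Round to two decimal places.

The unemployment rate changed by −0.75 percentage points.

June: labor force = 951.62 + 34.33 = 985.95; u = 34.33/985.95 = 3.48%.
July: labor force = 926.35 + 26.01 = 952.36; u = 26.01/952.36 = 2.73%.
Change = 2.73% − 3.48% = −0.75 pp.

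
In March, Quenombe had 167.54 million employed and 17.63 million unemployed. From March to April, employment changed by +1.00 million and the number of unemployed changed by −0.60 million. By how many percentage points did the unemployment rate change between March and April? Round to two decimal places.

The unemployment rate changed by −0.34 percentage points.

March: labor force = 167.54 + 17.63 = 185.17; u = 17.63/185.17 = 9.52%.
April: labor force = 168.54 + 17.03 = 185.57; u = 17.03/185.57 = 9.18%.
Change = 9.18% − 9.52% = −0.34 pp.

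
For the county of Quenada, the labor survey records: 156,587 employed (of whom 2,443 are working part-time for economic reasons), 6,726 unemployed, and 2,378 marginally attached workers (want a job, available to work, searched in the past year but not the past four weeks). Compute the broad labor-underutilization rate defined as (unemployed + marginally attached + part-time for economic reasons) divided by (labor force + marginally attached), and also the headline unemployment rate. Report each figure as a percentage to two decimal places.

Broad underutilization rate ≈ 6.97%; headline unemployment rate ≈ 4.12%.

Labor force = 156,587 + 6,726 = 163,313.
Numerator = 6,726 + 2,378 + 2,443 = 11,547.
Denominator = 163,313 + 2,378 = 165,691.
Broad rate = 11,547 / 165,691 = 6.97%.
Headline unemployment rate = 6,726 / 163,313 = 4.12%.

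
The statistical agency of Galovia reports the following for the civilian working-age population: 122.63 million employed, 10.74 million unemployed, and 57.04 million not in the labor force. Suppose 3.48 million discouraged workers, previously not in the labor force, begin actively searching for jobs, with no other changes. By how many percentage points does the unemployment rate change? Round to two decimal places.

The unemployment rate changes by +2.34 percentage points.

Initially, labor force = 122.63 + 10.74 = 133.37 million, so u = 10.74/133.37 = 8.05%.
After the change, unemployed and labor force both rise by 3.48 → E = 122.63, U = 14.22, labor force = 136.85 million.
New unemployment rate = 14.22 / 136.85 = 10.39%.
Change = 10.39% − 8.05% = +2.34 percentage points.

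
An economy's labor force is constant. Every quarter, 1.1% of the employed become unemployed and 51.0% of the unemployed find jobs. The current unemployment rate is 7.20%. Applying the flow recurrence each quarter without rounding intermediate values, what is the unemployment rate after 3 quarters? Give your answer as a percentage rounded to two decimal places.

With a fixed labor force, u_{t+1} = u_t + s·(1−u_t) − f·u_t = u_t·(1−s−f) + s.
Here 1−s−f = 0.479 and s = 0.011.
u_1 = 0.072000 × 0.479 + 0.011 = 0.045488.
u_2 = 0.045488 × 0.479 + 0.011 = 0.032789.
u_3 = 0.032789 × 0.479 + 0.011 = 0.026706.

Unemployment rate after three quarters ≈ 2.67%.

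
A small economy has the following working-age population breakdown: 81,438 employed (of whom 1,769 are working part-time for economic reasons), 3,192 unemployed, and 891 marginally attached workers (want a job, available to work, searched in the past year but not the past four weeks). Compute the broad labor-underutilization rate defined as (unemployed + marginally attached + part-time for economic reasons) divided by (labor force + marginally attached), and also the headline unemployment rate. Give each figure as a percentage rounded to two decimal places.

Broad underutilization rate ≈ 6.84%; headline unemployment rate ≈ 3.77%.

Labor force = 81,438 + 3,192 = 84,630.
Numerator = 3,192 + 891 + 1,769 = 5,852.
Denominator = 84,630 + 891 = 85,521.
Broad rate = 5,852 / 85,521 = 6.84%.
Headline unemployment rate = 3,192 / 84,630 = 3.77%.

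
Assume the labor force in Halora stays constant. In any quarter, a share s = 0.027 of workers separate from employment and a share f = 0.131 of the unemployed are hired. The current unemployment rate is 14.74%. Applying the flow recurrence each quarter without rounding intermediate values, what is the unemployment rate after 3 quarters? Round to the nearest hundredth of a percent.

Unemployment rate after three quarters ≈ 15.69%.

With a fixed labor force, u_{t+1} = u_t + s·(1−u_t) − f·u_t = u_t·(1−s−f) + s.
Here 1−s−f = 0.842 and s = 0.027.
u_1 = 0.147400 × 0.842 + 0.027 = 0.151111.
u_2 = 0.151111 × 0.842 + 0.027 = 0.154235.
u_3 = 0.154235 × 0.842 + 0.027 = 0.156866.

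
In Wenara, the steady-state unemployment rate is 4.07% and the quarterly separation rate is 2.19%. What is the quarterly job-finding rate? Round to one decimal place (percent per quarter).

Job-finding rate ≈ 51.6% per quarter.

From u* = s/(s+f): f = s·(1−u)/u.
f = 2.19 × (1 − 0.0407) / 0.0407 = 2.1009 / 0.0407 ≈ 51.6% per quarter.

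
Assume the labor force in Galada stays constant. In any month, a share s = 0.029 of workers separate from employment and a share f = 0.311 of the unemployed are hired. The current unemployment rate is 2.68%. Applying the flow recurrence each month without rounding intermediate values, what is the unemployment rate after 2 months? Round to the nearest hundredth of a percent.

Unemployment rate after two months ≈ 5.98%.

With a fixed labor force, u_{t+1} = u_t + s·(1−u_t) − f·u_t = u_t·(1−s−f) + s.
Here 1−s−f = 0.660 and s = 0.029.
u_1 = 0.026800 × 0.660 + 0.029 = 0.046688.
u_2 = 0.046688 × 0.660 + 0.029 = 0.059814.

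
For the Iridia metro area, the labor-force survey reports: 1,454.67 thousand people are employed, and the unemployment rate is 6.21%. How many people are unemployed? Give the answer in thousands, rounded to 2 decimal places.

About 96.32 thousand are unemployed.

Let U be the number unemployed. The labor force is E + U, and U/(E+U) = 0.0621.
So U = 0.0621 × 1,454.67 / (1 − 0.0621) = 90.3350 / 0.9379 ≈ 96.32 thousand.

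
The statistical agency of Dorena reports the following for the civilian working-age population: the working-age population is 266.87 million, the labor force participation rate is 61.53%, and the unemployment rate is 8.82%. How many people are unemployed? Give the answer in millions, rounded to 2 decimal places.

About 14.48 million are unemployed.

Labor force = 0.6153 × 266.87 = 164.21 million.
Unemployed = 0.0882 × 164.21 ≈ 14.48 million.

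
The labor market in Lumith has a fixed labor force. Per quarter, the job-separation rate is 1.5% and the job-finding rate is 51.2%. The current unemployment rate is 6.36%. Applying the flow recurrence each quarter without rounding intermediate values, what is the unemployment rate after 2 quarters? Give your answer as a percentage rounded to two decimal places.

Unemployment rate after two quarters ≈ 3.63%.

With a fixed labor force, u_{t+1} = u_t + s·(1−u_t) − f·u_t = u_t·(1−s−f) + s.
Here 1−s−f = 0.473 and s = 0.015.
u_1 = 0.063600 × 0.473 + 0.015 = 0.045083.
u_2 = 0.045083 × 0.473 + 0.015 = 0.036324.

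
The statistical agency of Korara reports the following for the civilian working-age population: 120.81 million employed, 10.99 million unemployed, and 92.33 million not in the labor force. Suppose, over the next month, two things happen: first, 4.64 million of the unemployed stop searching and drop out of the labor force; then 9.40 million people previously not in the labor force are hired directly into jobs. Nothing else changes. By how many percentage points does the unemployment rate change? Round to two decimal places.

The unemployment rate changes by −3.69 percentage points.

Initially, labor force = 120.81 + 10.99 = 131.80 million, so u = 10.99/131.80 = 8.34%.
After the first change, unemployed and labor force both fall by 4.64 → E = 120.81, U = 6.35, labor force = 127.16 million.
After the second change, employed and labor force both rise by 9.40; unemployed unchanged → E = 130.21, U = 6.35, labor force = 136.56 million.
New unemployment rate = 6.35 / 136.56 = 4.65%.
Change = 4.65% − 8.34% = −3.69 percentage points.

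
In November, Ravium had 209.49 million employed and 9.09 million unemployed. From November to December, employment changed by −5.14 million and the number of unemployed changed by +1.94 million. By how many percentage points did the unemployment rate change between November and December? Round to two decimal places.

The unemployment rate changed by +0.96 percentage points.

November: labor force = 209.49 + 9.09 = 218.58; u = 9.09/218.58 = 4.16%.
December: labor force = 204.35 + 11.03 = 215.38; u = 11.03/215.38 = 5.12%.
Change = 5.12% − 4.16% = +0.96 pp.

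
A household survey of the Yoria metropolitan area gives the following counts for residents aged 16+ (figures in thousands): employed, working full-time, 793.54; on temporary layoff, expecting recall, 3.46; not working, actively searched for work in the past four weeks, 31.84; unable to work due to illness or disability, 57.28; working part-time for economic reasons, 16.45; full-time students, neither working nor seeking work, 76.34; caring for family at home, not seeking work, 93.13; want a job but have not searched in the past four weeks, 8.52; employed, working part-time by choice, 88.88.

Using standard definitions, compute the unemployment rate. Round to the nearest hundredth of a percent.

Unemployment rate ≈ 3.78%.

Employed = 793.54 + 16.45 + 88.88 = 898.87 thousand (anyone who worked, including part-time for economic reasons, counts as employed).
Unemployed = 3.46 + 31.84 = 35.30 thousand (jobless and actively searching, or on temporary layoff).
Labor force = 898.87 + 35.30 = 934.17 thousand.
Unemployment rate = 35.30 / 934.17 = 3.78%.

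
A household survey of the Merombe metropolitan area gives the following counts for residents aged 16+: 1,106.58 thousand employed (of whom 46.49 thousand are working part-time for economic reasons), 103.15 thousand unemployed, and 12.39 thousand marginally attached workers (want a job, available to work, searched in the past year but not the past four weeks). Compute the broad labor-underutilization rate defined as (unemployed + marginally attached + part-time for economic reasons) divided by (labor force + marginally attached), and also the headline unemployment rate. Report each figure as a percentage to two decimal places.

Labor force = 1,106.58 + 103.15 = 1,209.73 thousand.
Numerator = 103.15 + 12.39 + 46.49 = 162.03 thousand.
Denominator = 1,209.73 + 12.39 = 1,222.12 thousand.
Broad rate = 162.03 / 1,222.12 = 13.26%.
Headline unemployment rate = 103.15 / 1,209.73 = 8.53%.

Broad underutilization rate ≈ 13.26%; headline unemployment rate ≈ 8.53%.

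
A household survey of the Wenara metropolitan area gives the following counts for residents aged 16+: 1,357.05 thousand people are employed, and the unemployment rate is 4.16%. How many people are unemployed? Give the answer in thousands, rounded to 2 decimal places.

Let U be the number unemployed. The labor force is E + U, and U/(E+U) = 0.0416.
So U = 0.0416 × 1,357.05 / (1 − 0.0416) = 56.4533 / 0.9584 ≈ 58.90 thousand.

About 58.90 thousand are unemployed.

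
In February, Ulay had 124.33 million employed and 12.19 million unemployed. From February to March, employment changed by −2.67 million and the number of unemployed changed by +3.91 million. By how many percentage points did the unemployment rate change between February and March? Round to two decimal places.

February: labor force = 124.33 + 12.19 = 136.52; u = 12.19/136.52 = 8.93%.
March: labor force = 121.66 + 16.10 = 137.76; u = 16.10/137.76 = 11.69%.
Change = 11.69% − 8.93% = +2.76 pp.

The unemployment rate changed by +2.76 percentage points.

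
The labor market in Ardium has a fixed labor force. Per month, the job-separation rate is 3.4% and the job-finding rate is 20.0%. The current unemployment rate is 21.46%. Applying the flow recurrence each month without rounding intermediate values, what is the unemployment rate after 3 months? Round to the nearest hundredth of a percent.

Unemployment rate after three months ≈ 17.64%.

With a fixed labor force, u_{t+1} = u_t + s·(1−u_t) − f·u_t = u_t·(1−s−f) + s.
Here 1−s−f = 0.766 and s = 0.034.
u_1 = 0.214600 × 0.766 + 0.034 = 0.198384.
u_2 = 0.198384 × 0.766 + 0.034 = 0.185962.
u_3 = 0.185962 × 0.766 + 0.034 = 0.176447.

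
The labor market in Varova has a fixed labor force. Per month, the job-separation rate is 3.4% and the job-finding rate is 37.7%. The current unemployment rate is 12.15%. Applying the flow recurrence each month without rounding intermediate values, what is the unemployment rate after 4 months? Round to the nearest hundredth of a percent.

Unemployment rate after four months ≈ 8.74%.

With a fixed labor force, u_{t+1} = u_t + s·(1−u_t) − f·u_t = u_t·(1−s−f) + s.
Here 1−s−f = 0.589 and s = 0.034.
u_1 = 0.121500 × 0.589 + 0.034 = 0.105563.
u_2 = 0.105563 × 0.589 + 0.034 = 0.096177.
u_3 = 0.096177 × 0.589 + 0.034 = 0.090648.
u_4 = 0.090648 × 0.589 + 0.034 = 0.087392.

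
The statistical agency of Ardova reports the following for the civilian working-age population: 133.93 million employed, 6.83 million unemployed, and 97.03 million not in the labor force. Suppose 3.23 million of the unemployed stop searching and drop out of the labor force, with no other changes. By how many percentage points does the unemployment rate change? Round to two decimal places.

Initially, labor force = 133.93 + 6.83 = 140.76 million, so u = 6.83/140.76 = 4.85%.
After the change, unemployed and labor force both fall by 3.23 → E = 133.93, U = 3.60, labor force = 137.53 million.
New unemployment rate = 3.60 / 137.53 = 2.62%.
Change = 2.62% − 4.85% = −2.23 percentage points.

The unemployment rate changes by −2.23 percentage points.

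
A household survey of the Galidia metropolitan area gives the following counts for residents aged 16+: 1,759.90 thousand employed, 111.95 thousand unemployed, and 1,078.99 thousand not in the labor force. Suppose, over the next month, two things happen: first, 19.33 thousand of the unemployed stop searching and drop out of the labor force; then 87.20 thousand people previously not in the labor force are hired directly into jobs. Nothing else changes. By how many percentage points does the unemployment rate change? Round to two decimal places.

The unemployment rate changes by −1.21 percentage points.

Initially, labor force = 1,759.90 + 111.95 = 1,871.85 thousand, so u = 111.95/1,871.85 = 5.98%.
After the first change, unemployed and labor force both fall by 19.33 → E = 1,759.90, U = 92.62, labor force = 1,852.52 thousand.
After the second change, employed and labor force both rise by 87.20; unemployed unchanged → E = 1,847.10, U = 92.62, labor force = 1,939.72 thousand.
New unemployment rate = 92.62 / 1,939.72 = 4.77%.
Change = 4.77% − 5.98% = −1.21 percentage points.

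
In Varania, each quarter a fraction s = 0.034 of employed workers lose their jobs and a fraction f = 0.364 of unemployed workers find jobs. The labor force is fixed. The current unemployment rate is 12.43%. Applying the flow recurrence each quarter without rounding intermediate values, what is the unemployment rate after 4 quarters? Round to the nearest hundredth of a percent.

With a fixed labor force, u_{t+1} = u_t + s·(1−u_t) − f·u_t = u_t·(1−s−f) + s.
Here 1−s−f = 0.602 and s = 0.034.
u_1 = 0.124300 × 0.602 + 0.034 = 0.108829.
u_2 = 0.108829 × 0.602 + 0.034 = 0.099515.
u_3 = 0.099515 × 0.602 + 0.034 = 0.093908.
u_4 = 0.093908 × 0.602 + 0.034 = 0.090533.

Unemployment rate after four quarters ≈ 9.05%.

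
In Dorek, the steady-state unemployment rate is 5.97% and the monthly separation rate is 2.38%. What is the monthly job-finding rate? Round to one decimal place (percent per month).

Job-finding rate ≈ 37.5% per month.

From u* = s/(s+f): f = s·(1−u)/u.
f = 2.38 × (1 − 0.0597) / 0.0597 = 2.2379 / 0.0597 ≈ 37.5% per month.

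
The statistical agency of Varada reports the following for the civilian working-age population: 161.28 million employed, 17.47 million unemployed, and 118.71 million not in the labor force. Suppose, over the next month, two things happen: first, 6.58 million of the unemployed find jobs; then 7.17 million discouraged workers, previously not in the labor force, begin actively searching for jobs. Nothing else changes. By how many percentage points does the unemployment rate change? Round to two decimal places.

Initially, labor force = 161.28 + 17.47 = 178.75 million, so u = 17.47/178.75 = 9.77%.
After the first change, unemployed falls and employed rises by 6.58; labor force unchanged → E = 167.86, U = 10.89, labor force = 178.75 million.
After the second change, unemployed and labor force both rise by 7.17 → E = 167.86, U = 18.06, labor force = 185.92 million.
New unemployment rate = 18.06 / 185.92 = 9.71%.
Change = 9.71% − 9.77% = −0.06 percentage points.

The unemployment rate changes by −0.06 percentage points.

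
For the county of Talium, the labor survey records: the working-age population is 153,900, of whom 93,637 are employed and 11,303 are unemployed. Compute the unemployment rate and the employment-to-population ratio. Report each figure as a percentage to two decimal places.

Labor force = employed + unemployed = 93,637 + 11,303 = 104,940.
Unemployment rate = 11,303 / 104,940 = 10.77%.
Employment-population ratio = 93,637 / 153,900 = 60.84%.

Unemployment rate ≈ 10.77%; employment-population ratio ≈ 60.84%.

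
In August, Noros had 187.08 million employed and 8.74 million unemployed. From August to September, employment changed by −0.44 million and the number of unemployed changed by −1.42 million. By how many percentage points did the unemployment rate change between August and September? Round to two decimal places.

The unemployment rate changed by −0.69 percentage points.

August: labor force = 187.08 + 8.74 = 195.82; u = 8.74/195.82 = 4.46%.
September: labor force = 186.64 + 7.32 = 193.96; u = 7.32/193.96 = 3.77%.
Change = 3.77% − 4.46% = −0.69 pp.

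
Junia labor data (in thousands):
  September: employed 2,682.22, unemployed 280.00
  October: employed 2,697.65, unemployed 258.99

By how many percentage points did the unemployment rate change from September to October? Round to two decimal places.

September: labor force = 2,682.22 + 280.00 = 2,962.22; u = 280.00/2,962.22 = 9.45%.
October: labor force = 2,697.65 + 258.99 = 2,956.64; u = 258.99/2,956.64 = 8.76%.
Change = 8.76% − 9.45% = −0.69 pp.

The unemployment rate changed by −0.69 percentage points.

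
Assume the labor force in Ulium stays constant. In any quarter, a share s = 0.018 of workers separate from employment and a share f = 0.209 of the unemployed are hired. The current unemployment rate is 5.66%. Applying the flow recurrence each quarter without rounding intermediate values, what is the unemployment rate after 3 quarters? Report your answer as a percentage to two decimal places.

Unemployment rate after three quarters ≈ 6.88%.

With a fixed labor force, u_{t+1} = u_t + s·(1−u_t) − f·u_t = u_t·(1−s−f) + s.
Here 1−s−f = 0.773 and s = 0.018.
u_1 = 0.056600 × 0.773 + 0.018 = 0.061752.
u_2 = 0.061752 × 0.773 + 0.018 = 0.065734.
u_3 = 0.065734 × 0.773 + 0.018 = 0.068812.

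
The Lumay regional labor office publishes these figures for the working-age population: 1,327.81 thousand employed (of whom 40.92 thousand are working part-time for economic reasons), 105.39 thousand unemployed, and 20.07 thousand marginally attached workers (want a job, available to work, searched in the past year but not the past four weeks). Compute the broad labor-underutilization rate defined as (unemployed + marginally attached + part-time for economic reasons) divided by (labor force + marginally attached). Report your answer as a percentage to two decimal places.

Broad underutilization rate ≈ 11.45%.

Labor force = 1,327.81 + 105.39 = 1,433.20 thousand.
Numerator = 105.39 + 20.07 + 40.92 = 166.38 thousand.
Denominator = 1,433.20 + 20.07 = 1,453.27 thousand.
Broad rate = 166.38 / 1,453.27 = 11.45%.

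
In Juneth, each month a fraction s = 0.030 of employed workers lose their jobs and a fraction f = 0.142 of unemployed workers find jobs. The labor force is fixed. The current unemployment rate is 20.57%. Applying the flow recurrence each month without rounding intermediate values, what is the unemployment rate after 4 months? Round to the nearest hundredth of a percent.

Unemployment rate after four months ≈ 18.91%.

With a fixed labor force, u_{t+1} = u_t + s·(1−u_t) − f·u_t = u_t·(1−s−f) + s.
Here 1−s−f = 0.828 and s = 0.030.
u_1 = 0.205700 × 0.828 + 0.030 = 0.200320.
u_2 = 0.200320 × 0.828 + 0.030 = 0.195865.
u_3 = 0.195865 × 0.828 + 0.030 = 0.192176.
u_4 = 0.192176 × 0.828 + 0.030 = 0.189122.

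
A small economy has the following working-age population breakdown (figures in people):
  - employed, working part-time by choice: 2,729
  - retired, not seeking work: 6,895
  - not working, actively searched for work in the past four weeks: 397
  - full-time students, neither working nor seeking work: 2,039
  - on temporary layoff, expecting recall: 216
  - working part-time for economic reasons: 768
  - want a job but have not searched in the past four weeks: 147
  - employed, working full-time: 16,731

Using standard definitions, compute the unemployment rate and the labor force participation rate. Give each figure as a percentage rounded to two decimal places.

Employed = 2,729 + 768 + 16,731 = 20,228 (anyone who worked, including part-time for economic reasons, counts as employed).
Unemployed = 397 + 216 = 613 (jobless and actively searching, or on temporary layoff).
Labor force = 20,228 + 613 = 20,841.
Not in labor force = 6,895 + 2,039 + 147 = 9,081 (those not working and not actively searching are outside the labor force — including those who want a job but have given up searching).
Civilian working-age population = 20,841 + 9,081 = 29,922.
Unemployment rate = 613 / 20,841 = 2.94%.
Labor force participation rate = 20,841 / 29,922 = 69.65%.

Unemployment rate ≈ 2.94%; labor force participation rate ≈ 69.65%.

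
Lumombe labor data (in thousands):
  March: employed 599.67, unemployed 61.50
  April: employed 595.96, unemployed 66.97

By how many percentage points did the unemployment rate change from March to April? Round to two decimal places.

The unemployment rate changed by +0.80 percentage points.

March: labor force = 599.67 + 61.50 = 661.17; u = 61.50/661.17 = 9.30%.
April: labor force = 595.96 + 66.97 = 662.93; u = 66.97/662.93 = 10.10%.
Change = 10.10% − 9.30% = +0.80 pp.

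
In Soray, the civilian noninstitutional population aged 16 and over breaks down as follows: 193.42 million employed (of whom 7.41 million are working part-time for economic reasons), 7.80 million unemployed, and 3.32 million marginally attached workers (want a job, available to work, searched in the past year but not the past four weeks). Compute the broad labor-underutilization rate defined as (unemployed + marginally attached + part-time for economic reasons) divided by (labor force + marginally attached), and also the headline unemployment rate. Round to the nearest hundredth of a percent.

Labor force = 193.42 + 7.80 = 201.22 million.
Numerator = 7.80 + 3.32 + 7.41 = 18.53 million.
Denominator = 201.22 + 3.32 = 204.54 million.
Broad rate = 18.53 / 204.54 = 9.06%.
Headline unemployment rate = 7.80 / 201.22 = 3.88%.

Broad underutilization rate ≈ 9.06%; headline unemployment rate ≈ 3.88%.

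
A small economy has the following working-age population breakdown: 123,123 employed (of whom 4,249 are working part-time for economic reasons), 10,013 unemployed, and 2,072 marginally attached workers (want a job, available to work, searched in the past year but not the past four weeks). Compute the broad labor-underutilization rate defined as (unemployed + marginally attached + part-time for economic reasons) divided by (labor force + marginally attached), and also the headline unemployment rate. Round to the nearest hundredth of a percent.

Broad underutilization rate ≈ 12.08%; headline unemployment rate ≈ 7.52%.

Labor force = 123,123 + 10,013 = 133,136.
Numerator = 10,013 + 2,072 + 4,249 = 16,334.
Denominator = 133,136 + 2,072 = 135,208.
Broad rate = 16,334 / 135,208 = 12.08%.
Headline unemployment rate = 10,013 / 133,136 = 7.52%.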